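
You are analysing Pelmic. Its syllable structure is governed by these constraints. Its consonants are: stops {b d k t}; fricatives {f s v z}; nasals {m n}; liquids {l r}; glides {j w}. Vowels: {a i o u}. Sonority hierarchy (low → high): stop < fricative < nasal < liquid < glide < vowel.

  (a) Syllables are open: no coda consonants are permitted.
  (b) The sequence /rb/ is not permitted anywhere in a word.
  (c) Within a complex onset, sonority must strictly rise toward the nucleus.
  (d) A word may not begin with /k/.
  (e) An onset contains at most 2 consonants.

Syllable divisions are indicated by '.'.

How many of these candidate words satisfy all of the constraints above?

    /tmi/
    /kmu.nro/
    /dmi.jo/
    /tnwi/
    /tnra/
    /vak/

2

/tmi/ — σ1 onset /tm/ (1→3 rises), coda /∅/ ok → phonotactically legal
/kmu.nro/ — violates constraint (d): word begins with /k/ → phonotactically illegal
/dmi.jo/ — σ1 onset /dm/ (1→3 rises), coda /∅/ ok; σ2 onset /j/, coda /∅/ ok → phonotactically legal
/tnwi/ — violates constraint (e): syllable 1 onset /tnw/ has 3 consonants (> 2) → phonotactically illegal
/tnra/ — violates constraint (e): syllable 1 onset /tnr/ has 3 consonants (> 2) → phonotactically illegal
/vak/ — violates constraint (a): syllable 1 coda /k/ has 1 consonant (> 0) → phonotactically illegal
Phonotactically legal: /tmi/, /dmi.jo/ → 2.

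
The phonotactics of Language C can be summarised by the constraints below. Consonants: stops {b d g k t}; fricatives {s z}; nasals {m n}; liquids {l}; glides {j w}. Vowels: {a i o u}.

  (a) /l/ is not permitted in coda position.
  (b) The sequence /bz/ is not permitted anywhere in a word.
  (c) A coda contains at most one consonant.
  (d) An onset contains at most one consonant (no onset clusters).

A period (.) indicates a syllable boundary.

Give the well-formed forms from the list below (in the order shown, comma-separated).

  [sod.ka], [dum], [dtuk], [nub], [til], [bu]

[sod.ka] — σ1 onset /s/, coda /d/ ok; σ2 onset /k/, coda /∅/ ok → well-formed
[dum] — σ1 onset /d/, coda /m/ ok → well-formed
[dtuk] — violates constraint (d): syllable 1 onset /dt/ has 2 consonants (> 1) → ill-formed
[nub] — σ1 onset /n/, coda /b/ ok → well-formed
[til] — violates constraint (a): syllable 1 coda contains /l/ → ill-formed
[bu] — σ1 onset /b/, coda /∅/ ok → well-formed

[sod.ka], [dum], [nub], [bu]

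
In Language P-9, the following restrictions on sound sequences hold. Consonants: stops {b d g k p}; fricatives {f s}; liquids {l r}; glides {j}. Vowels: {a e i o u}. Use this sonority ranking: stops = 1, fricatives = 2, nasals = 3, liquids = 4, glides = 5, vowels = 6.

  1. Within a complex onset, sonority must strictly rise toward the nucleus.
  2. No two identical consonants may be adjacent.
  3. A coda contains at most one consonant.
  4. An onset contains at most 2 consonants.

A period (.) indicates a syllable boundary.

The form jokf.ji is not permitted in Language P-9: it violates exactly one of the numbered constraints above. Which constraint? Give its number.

jokf.ji: syllable 1 coda /kf/ has 2 consonants (> 1).
This is a violation of constraint 3: "A coda contains at most one consonant."
The remaining constraints (1, 2, 4) are satisfied.

3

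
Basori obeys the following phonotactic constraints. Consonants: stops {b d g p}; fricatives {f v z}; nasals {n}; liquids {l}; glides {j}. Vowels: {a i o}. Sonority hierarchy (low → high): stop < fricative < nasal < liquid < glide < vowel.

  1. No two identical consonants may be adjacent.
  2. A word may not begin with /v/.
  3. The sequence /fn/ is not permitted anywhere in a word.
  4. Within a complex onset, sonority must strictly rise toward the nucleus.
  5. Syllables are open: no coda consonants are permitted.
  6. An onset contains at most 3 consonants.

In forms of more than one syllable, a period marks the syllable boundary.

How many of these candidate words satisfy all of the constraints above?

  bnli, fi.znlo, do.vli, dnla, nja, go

bnli — σ1 onset /bnl/ (1→3→4 rises), coda /∅/ ok → phonotactically legal
fi.znlo — σ1 onset /f/, coda /∅/ ok; σ2 onset /znl/ (2→3→4 rises), coda /∅/ ok → phonotactically legal
do.vli — σ1 onset /d/, coda /∅/ ok; σ2 onset /vl/ (2→4 rises), coda /∅/ ok → phonotactically legal
dnla — σ1 onset /dnl/ (1→3→4 rises), coda /∅/ ok → phonotactically legal
nja — σ1 onset /nj/ (3→5 rises), coda /∅/ ok → phonotactically legal
go — σ1 onset /g/, coda /∅/ ok → phonotactically legal
Phonotactically legal: bnli, fi.znlo, do.vli, dnla, nja, go → 6.

6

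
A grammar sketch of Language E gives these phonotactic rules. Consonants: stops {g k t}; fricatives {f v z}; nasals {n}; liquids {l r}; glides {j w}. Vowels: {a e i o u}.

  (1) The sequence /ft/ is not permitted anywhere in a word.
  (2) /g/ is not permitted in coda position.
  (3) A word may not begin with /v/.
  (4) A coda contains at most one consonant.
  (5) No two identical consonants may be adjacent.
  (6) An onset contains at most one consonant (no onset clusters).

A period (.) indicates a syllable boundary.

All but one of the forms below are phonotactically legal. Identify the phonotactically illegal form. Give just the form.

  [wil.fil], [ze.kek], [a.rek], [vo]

[vo]

[wil.fil] — σ1 onset /w/, coda /l/ ok; σ2 onset /f/, coda /l/ ok → phonotactically legal
[ze.kek] — σ1 onset /z/, coda /∅/ ok; σ2 onset /k/, coda /k/ ok → phonotactically legal
[a.rek] — σ1 onset /∅/, coda /∅/ ok; σ2 onset /r/, coda /k/ ok → phonotactically legal
[vo] — violates constraint 3: word begins with /v/ → phonotactically illegal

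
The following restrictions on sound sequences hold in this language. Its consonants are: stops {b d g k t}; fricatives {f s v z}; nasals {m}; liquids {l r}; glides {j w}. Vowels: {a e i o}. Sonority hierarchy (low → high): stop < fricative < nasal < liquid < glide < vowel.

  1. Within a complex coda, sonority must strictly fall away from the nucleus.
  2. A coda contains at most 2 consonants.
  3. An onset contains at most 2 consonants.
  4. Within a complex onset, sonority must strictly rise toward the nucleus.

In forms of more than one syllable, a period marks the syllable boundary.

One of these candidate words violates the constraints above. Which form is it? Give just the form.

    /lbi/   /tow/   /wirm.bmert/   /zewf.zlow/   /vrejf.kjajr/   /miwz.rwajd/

/lbi/ — violates constraint 4: syllable 1 onset /lb/: /l/ (liquid, 4) → /b/ (stop, 1) does not rise → not permitted
/tow/ — σ1 onset /t/, coda /w/ ok → permitted
/wirm.bmert/ — σ1 onset /w/, coda /rm/ (4→3 falls) ok; σ2 onset /bm/ (1→3 rises), coda /rt/ (4→1 falls) ok → permitted
/zewf.zlow/ — σ1 onset /z/, coda /wf/ (5→2 falls) ok; σ2 onset /zl/ (2→4 rises), coda /w/ ok → permitted
/vrejf.kjajr/ — σ1 onset /vr/ (2→4 rises), coda /jf/ (5→2 falls) ok; σ2 onset /kj/ (1→5 rises), coda /jr/ (5→4 falls) ok → permitted
/miwz.rwajd/ — σ1 onset /m/, coda /wz/ (5→2 falls) ok; σ2 onset /rw/ (4→5 rises), coda /jd/ (5→1 falls) ok → permitted

/lbi/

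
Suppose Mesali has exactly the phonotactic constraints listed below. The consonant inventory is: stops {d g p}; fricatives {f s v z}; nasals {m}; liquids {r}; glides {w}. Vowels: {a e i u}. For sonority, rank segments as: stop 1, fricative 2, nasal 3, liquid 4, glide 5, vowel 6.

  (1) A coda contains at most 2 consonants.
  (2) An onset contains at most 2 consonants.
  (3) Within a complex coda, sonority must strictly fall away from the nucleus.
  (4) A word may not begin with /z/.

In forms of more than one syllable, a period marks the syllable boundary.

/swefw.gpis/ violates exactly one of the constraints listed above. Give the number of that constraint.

/swefw.gpis/: syllable 1 coda /fw/: /f/ (fricative, 2) → /w/ (glide, 5) does not fall.
This is a violation of constraint 3: "Within a complex coda, sonority must strictly fall away from the nucleus."
The remaining constraints (1, 2, 4) are satisfied.

3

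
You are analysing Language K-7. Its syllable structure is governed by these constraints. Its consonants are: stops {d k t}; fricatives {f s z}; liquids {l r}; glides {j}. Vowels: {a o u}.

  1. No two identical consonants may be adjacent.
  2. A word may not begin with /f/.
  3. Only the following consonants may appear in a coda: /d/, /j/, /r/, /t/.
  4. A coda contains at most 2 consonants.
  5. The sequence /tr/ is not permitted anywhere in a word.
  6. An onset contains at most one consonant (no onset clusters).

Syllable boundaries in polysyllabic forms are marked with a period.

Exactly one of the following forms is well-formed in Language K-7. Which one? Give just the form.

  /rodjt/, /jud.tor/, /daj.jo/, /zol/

/rodjt/ — violates constraint 4: syllable 1 coda /djt/ has 3 consonants (> 2) → ill-formed
/jud.tor/ — σ1 onset /j/, coda /d/ ok; σ2 onset /t/, coda /r/ ok → well-formed
/daj.jo/ — violates constraint 1: adjacent identical consonants /jj/ → ill-formed
/zol/ — violates constraint 3: syllable 1 coda contains /l/, which is not a licensed coda consonant → ill-formed

/jud.tor/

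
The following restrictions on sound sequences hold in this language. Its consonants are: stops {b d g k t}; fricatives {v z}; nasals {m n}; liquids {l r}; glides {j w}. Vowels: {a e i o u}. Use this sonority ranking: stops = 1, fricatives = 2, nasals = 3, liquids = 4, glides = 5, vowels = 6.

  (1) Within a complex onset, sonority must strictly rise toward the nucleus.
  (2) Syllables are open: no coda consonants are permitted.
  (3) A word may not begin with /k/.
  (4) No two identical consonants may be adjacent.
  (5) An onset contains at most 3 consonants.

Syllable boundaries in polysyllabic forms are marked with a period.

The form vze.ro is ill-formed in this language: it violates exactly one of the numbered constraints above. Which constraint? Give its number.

vze.ro: syllable 1 onset /vz/: /v/ (fricative, 2) → /z/ (fricative, 2) does not rise.
This is a violation of constraint 1: "Within a complex onset, sonority must strictly rise toward the nucleus."
The remaining constraints (2, 3, 4, 5) are satisfied.

1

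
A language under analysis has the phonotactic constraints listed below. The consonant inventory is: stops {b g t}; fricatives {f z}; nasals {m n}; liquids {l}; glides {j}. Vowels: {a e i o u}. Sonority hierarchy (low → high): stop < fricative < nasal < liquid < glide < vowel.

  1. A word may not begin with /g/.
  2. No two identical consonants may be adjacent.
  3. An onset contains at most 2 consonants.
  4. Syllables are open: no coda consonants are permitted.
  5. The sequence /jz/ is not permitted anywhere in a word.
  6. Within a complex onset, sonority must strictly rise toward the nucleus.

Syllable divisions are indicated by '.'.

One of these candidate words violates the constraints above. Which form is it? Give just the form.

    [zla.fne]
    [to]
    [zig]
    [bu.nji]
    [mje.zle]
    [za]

[zla.fne] — σ1 onset /zl/ (2→4 rises), coda /∅/ ok; σ2 onset /fn/ (2→3 rises), coda /∅/ ok → permitted
[to] — σ1 onset /t/, coda /∅/ ok → permitted
[zig] — violates constraint 4: syllable 1 coda /g/ has 1 consonant (> 0) → not permitted
[bu.nji] — σ1 onset /b/, coda /∅/ ok; σ2 onset /nj/ (3→5 rises), coda /∅/ ok → permitted
[mje.zle] — σ1 onset /mj/ (3→5 rises), coda /∅/ ok; σ2 onset /zl/ (2→4 rises), coda /∅/ ok → permitted
[za] — σ1 onset /z/, coda /∅/ ok → permitted

[zig]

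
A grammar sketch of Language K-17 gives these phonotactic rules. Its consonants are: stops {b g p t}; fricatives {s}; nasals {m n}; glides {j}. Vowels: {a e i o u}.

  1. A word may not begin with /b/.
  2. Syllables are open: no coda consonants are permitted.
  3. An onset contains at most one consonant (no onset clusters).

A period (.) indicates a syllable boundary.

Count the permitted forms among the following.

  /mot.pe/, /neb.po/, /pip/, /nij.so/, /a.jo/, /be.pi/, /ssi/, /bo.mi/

/mot.pe/ — violates constraint 2: syllable 1 coda /t/ has 1 consonant (> 0) → not permitted
/neb.po/ — violates constraint 2: syllable 1 coda /b/ has 1 consonant (> 0) → not permitted
/pip/ — violates constraint 2: syllable 1 coda /p/ has 1 consonant (> 0) → not permitted
/nij.so/ — violates constraint 2: syllable 1 coda /j/ has 1 consonant (> 0) → not permitted
/a.jo/ — σ1 onset /∅/, coda /∅/ ok; σ2 onset /j/, coda /∅/ ok → permitted
/be.pi/ — violates constraint 1: word begins with /b/ → not permitted
/ssi/ — violates constraint 3: syllable 1 onset /ss/ has 2 consonants (> 1) → not permitted
/bo.mi/ — violates constraint 1: word begins with /b/ → not permitted
Permitted: /a.jo/ → 1.

1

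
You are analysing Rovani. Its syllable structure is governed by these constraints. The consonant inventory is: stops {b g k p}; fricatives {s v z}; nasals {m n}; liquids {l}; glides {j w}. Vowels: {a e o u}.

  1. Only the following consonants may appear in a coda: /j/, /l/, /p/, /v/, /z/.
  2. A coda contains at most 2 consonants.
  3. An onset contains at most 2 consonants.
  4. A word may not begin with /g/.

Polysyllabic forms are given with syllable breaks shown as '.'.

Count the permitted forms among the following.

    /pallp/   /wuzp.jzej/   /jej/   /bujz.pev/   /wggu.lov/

/pallp/ — violates constraint 2: syllable 1 coda /llp/ has 3 consonants (> 2) → not permitted
/wuzp.jzej/ — σ1 onset /w/, coda /zp/ (2C) ok; σ2 onset /jz/ (2C), coda /j/ ok → permitted
/jej/ — σ1 onset /j/, coda /j/ ok → permitted
/bujz.pev/ — σ1 onset /b/, coda /jz/ (2C) ok; σ2 onset /p/, coda /v/ ok → permitted
/wggu.lov/ — violates constraint 3: syllable 1 onset /wgg/ has 3 consonants (> 2) → not permitted
Permitted: /wuzp.jzej/, /jej/, /bujz.pev/ → 3.

3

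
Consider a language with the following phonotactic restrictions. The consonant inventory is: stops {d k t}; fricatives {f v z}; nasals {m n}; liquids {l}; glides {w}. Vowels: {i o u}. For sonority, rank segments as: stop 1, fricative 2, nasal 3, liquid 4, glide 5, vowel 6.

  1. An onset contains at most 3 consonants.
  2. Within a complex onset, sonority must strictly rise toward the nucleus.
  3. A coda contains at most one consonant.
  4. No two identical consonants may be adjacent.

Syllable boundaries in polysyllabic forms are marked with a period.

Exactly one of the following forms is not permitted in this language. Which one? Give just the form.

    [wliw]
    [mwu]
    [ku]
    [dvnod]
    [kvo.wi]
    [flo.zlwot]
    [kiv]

[wliw]

[wliw] — violates constraint 2: syllable 1 onset /wl/: /w/ (glide, 5) → /l/ (liquid, 4) does not rise → not permitted
[mwu] — σ1 onset /mw/ (3→5 rises), coda /∅/ ok → permitted
[ku] — σ1 onset /k/, coda /∅/ ok → permitted
[dvnod] — σ1 onset /dvn/ (1→2→3 rises), coda /d/ ok → permitted
[kvo.wi] — σ1 onset /kv/ (1→2 rises), coda /∅/ ok; σ2 onset /w/, coda /∅/ ok → permitted
[flo.zlwot] — σ1 onset /fl/ (2→4 rises), coda /∅/ ok; σ2 onset /zlw/ (2→4→5 rises), coda /t/ ok → permitted
[kiv] — σ1 onset /k/, coda /v/ ok → permitted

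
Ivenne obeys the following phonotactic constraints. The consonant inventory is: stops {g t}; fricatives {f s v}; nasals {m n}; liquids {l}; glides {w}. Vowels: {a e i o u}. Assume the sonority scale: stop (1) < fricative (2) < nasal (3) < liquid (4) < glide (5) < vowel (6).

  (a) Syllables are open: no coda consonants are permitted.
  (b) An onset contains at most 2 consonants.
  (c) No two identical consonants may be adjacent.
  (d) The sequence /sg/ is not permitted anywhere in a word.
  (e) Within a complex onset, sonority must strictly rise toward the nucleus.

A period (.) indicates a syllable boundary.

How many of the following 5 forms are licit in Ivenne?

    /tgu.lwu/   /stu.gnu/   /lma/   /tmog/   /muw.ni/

/tgu.lwu/ — violates constraint (e): syllable 1 onset /tg/: /t/ (stop, 1) → /g/ (stop, 1) does not rise → illicit
/stu.gnu/ — violates constraint (e): syllable 1 onset /st/: /s/ (fricative, 2) → /t/ (stop, 1) does not rise → illicit
/lma/ — violates constraint (e): syllable 1 onset /lm/: /l/ (liquid, 4) → /m/ (nasal, 3) does not rise → illicit
/tmog/ — violates constraint (a): syllable 1 coda /g/ has 1 consonant (> 0) → illicit
/muw.ni/ — violates constraint (a): syllable 1 coda /w/ has 1 consonant (> 0) → illicit
No form is licit → 0.

0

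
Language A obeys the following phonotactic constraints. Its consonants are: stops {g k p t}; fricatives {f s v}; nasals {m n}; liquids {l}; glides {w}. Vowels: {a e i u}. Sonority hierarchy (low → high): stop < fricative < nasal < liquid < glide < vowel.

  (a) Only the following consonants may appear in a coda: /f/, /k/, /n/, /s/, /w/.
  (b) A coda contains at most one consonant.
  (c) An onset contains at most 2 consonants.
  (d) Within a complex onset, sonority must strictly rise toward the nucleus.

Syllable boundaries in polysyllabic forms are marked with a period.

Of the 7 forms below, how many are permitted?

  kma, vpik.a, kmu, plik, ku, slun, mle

kma — σ1 onset /km/ (1→3 rises), coda /∅/ ok → permitted
vpik.a — violates constraint (d): syllable 1 onset /vp/: /v/ (fricative, 2) → /p/ (stop, 1) does not rise → not permitted
kmu — σ1 onset /km/ (1→3 rises), coda /∅/ ok → permitted
plik — σ1 onset /pl/ (1→4 rises), coda /k/ ok → permitted
ku — σ1 onset /k/, coda /∅/ ok → permitted
slun — σ1 onset /sl/ (2→4 rises), coda /n/ ok → permitted
mle — σ1 onset /ml/ (3→4 rises), coda /∅/ ok → permitted
Permitted: kma, kmu, plik, ku, slun, mle → 6.

6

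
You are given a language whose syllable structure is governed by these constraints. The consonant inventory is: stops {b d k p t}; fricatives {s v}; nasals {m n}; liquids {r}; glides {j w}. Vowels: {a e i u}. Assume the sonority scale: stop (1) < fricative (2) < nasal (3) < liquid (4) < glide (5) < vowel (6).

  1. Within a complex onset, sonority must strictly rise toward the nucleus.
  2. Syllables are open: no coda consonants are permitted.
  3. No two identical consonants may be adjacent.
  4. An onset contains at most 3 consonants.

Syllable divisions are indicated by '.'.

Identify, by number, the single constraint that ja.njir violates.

2

ja.njir: syllable 2 coda /r/ has 1 consonant (> 0).
This is a violation of constraint 2: "Syllables are open: no coda consonants are permitted."
The remaining constraints (1, 3, 4) are satisfied.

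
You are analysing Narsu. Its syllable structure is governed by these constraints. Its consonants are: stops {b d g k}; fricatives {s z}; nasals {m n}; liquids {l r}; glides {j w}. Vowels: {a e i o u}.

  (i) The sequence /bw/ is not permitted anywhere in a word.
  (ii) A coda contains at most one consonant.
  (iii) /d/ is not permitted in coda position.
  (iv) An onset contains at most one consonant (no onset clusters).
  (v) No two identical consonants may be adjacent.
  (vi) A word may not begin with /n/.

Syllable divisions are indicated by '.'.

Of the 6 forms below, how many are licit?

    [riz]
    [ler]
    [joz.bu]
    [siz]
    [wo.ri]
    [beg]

[riz] — σ1 onset /r/, coda /z/ ok → licit
[ler] — σ1 onset /l/, coda /r/ ok → licit
[joz.bu] — σ1 onset /j/, coda /z/ ok; σ2 onset /b/, coda /∅/ ok → licit
[siz] — σ1 onset /s/, coda /z/ ok → licit
[wo.ri] — σ1 onset /w/, coda /∅/ ok; σ2 onset /r/, coda /∅/ ok → licit
[beg] — σ1 onset /b/, coda /g/ ok → licit
Licit: [riz], [ler], [joz.bu], [siz], [wo.ri], [beg] → 6.

6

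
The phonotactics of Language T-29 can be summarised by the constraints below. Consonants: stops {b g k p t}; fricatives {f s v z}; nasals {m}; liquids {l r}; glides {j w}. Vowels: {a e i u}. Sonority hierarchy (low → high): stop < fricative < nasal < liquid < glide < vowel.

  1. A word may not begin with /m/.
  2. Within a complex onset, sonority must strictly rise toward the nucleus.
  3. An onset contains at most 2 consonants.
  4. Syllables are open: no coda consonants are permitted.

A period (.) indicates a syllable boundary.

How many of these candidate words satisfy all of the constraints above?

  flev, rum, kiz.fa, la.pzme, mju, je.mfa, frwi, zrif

0

flev — violates constraint 4: syllable 1 coda /v/ has 1 consonant (> 0) → illicit
rum — violates constraint 4: syllable 1 coda /m/ has 1 consonant (> 0) → illicit
kiz.fa — violates constraint 4: syllable 1 coda /z/ has 1 consonant (> 0) → illicit
la.pzme — violates constraint 3: syllable 2 onset /pzm/ has 3 consonants (> 2) → illicit
mju — violates constraint 1: word begins with /m/ → illicit
je.mfa — violates constraint 2: syllable 2 onset /mf/: /m/ (nasal, 3) → /f/ (fricative, 2) does not rise → illicit
frwi — violates constraint 3: syllable 1 onset /frw/ has 3 consonants (> 2) → illicit
zrif — violates constraint 4: syllable 1 coda /f/ has 1 consonant (> 0) → illicit
No form is licit → 0.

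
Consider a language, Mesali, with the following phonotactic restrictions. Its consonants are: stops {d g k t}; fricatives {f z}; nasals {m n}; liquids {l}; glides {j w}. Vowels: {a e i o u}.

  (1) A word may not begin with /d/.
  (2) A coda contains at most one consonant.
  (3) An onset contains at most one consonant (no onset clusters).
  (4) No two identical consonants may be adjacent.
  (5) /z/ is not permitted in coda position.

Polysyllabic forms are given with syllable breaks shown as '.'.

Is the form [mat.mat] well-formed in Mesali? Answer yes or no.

[mat.mat] — σ1 onset /m/, coda /t/ ok; σ2 onset /m/, coda /t/ ok → well-formed

yes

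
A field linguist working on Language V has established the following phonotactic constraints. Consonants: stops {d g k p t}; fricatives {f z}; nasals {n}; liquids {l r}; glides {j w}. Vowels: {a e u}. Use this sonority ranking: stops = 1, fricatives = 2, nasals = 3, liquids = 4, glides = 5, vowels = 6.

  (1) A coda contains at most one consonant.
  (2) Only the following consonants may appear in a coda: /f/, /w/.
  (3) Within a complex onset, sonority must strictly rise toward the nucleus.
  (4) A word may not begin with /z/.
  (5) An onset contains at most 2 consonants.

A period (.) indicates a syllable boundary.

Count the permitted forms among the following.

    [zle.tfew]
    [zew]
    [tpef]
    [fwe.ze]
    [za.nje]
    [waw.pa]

[zle.tfew] — violates constraint 4: word begins with /z/ → not permitted
[zew] — violates constraint 4: word begins with /z/ → not permitted
[tpef] — violates constraint 3: syllable 1 onset /tp/: /t/ (stop, 1) → /p/ (stop, 1) does not rise → not permitted
[fwe.ze] — σ1 onset /fw/ (2→5 rises), coda /∅/ ok; σ2 onset /z/, coda /∅/ ok → permitted
[za.nje] — violates constraint 4: word begins with /z/ → not permitted
[waw.pa] — σ1 onset /w/, coda /w/ ok; σ2 onset /p/, coda /∅/ ok → permitted
Permitted: [fwe.ze], [waw.pa] → 2.

2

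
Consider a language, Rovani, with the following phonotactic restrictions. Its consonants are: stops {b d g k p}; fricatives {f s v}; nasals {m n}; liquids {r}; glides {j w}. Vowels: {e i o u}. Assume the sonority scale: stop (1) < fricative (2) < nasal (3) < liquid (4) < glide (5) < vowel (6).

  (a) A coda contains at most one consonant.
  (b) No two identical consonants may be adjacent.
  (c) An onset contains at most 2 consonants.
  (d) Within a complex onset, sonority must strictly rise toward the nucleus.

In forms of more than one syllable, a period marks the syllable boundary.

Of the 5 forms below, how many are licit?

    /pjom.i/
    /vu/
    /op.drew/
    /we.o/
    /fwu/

/pjom.i/ — σ1 onset /pj/ (1→5 rises), coda /m/ ok; σ2 onset /∅/, coda /∅/ ok → licit
/vu/ — σ1 onset /v/, coda /∅/ ok → licit
/op.drew/ — σ1 onset /∅/, coda /p/ ok; σ2 onset /dr/ (1→4 rises), coda /w/ ok → licit
/we.o/ — σ1 onset /w/, coda /∅/ ok; σ2 onset /∅/, coda /∅/ ok → licit
/fwu/ — σ1 onset /fw/ (2→5 rises), coda /∅/ ok → licit
Licit: /pjom.i/, /vu/, /op.drew/, /we.o/, /fwu/ → 5.

5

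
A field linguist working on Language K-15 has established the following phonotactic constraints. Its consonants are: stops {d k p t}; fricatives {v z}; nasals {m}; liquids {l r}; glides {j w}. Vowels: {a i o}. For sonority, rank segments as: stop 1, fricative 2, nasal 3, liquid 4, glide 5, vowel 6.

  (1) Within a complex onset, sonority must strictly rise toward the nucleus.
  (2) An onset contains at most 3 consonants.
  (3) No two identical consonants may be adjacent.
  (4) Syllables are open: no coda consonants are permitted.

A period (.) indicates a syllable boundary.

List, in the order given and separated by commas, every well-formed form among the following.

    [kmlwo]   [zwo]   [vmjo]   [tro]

[zwo], [vmjo], [tro]

[kmlwo] — violates constraint 2: syllable 1 onset /kmlw/ has 4 consonants (> 3) → ill-formed
[zwo] — σ1 onset /zw/ (2→5 rises), coda /∅/ ok → well-formed
[vmjo] — σ1 onset /vmj/ (2→3→5 rises), coda /∅/ ok → well-formed
[tro] — σ1 onset /tr/ (1→4 rises), coda /∅/ ok → well-formed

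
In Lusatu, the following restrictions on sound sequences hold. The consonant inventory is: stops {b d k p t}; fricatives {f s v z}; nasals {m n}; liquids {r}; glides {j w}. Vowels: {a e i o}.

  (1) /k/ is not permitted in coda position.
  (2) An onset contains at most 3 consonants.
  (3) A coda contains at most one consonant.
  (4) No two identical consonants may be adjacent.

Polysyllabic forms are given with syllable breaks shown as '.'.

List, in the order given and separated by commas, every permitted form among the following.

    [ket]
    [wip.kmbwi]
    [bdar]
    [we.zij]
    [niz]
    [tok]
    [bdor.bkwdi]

[ket], [bdar], [we.zij], [niz]

[ket] — σ1 onset /k/, coda /t/ ok → permitted
[wip.kmbwi] — violates constraint 2: syllable 2 onset /kmbw/ has 4 consonants (> 3) → not permitted
[bdar] — σ1 onset /bd/ (2C), coda /r/ ok → permitted
[we.zij] — σ1 onset /w/, coda /∅/ ok; σ2 onset /z/, coda /j/ ok → permitted
[niz] — σ1 onset /n/, coda /z/ ok → permitted
[tok] — violates constraint 1: syllable 1 coda contains /k/ → not permitted
[bdor.bkwdi] — violates constraint 2: syllable 2 onset /bkwd/ has 4 consonants (> 3) → not permitted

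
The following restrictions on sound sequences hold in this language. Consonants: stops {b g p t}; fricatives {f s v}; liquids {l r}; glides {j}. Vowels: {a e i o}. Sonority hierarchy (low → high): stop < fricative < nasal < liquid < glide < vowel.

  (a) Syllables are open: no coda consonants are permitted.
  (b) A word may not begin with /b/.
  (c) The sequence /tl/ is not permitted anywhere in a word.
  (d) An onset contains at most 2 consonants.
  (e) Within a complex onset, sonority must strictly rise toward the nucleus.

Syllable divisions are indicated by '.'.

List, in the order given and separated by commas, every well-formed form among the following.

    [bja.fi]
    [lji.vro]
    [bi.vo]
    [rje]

[bja.fi] — violates constraint (b): word begins with /b/ → ill-formed
[lji.vro] — σ1 onset /lj/ (4→5 rises), coda /∅/ ok; σ2 onset /vr/ (2→4 rises), coda /∅/ ok → well-formed
[bi.vo] — violates constraint (b): word begins with /b/ → ill-formed
[rje] — σ1 onset /rj/ (4→5 rises), coda /∅/ ok → well-formed

[lji.vro], [rje]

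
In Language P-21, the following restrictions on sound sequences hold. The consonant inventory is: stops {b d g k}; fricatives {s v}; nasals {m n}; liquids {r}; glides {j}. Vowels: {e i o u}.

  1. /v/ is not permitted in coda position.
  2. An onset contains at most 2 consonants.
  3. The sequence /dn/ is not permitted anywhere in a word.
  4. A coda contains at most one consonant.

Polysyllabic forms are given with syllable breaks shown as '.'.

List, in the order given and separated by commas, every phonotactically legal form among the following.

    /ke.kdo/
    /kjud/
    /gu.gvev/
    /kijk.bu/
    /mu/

/ke.kdo/, /kjud/, /mu/

/ke.kdo/ — σ1 onset /k/, coda /∅/ ok; σ2 onset /kd/ (2C), coda /∅/ ok → phonotactically legal
/kjud/ — σ1 onset /kj/ (2C), coda /d/ ok → phonotactically legal
/gu.gvev/ — violates constraint 1: syllable 2 coda contains /v/ → phonotactically illegal
/kijk.bu/ — violates constraint 4: syllable 1 coda /jk/ has 2 consonants (> 1) → phonotactically illegal
/mu/ — σ1 onset /m/, coda /∅/ ok → phonotactically legal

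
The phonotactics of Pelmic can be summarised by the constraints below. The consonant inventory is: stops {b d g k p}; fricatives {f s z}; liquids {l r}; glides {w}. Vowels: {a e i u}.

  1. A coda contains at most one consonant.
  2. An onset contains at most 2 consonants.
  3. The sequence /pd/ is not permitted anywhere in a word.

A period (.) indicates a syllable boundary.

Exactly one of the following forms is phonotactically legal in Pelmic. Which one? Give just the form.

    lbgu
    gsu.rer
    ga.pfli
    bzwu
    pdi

lbgu — violates constraint 2: syllable 1 onset /lbg/ has 3 consonants (> 2) → phonotactically illegal
gsu.rer — σ1 onset /gs/ (2C), coda /∅/ ok; σ2 onset /r/, coda /r/ ok → phonotactically legal
ga.pfli — violates constraint 2: syllable 2 onset /pfl/ has 3 consonants (> 2) → phonotactically illegal
bzwu — violates constraint 2: syllable 1 onset /bzw/ has 3 consonants (> 2) → phonotactically illegal
pdi — violates constraint 3: contains banned sequence /pd/ → phonotactically illegal

gsu.rer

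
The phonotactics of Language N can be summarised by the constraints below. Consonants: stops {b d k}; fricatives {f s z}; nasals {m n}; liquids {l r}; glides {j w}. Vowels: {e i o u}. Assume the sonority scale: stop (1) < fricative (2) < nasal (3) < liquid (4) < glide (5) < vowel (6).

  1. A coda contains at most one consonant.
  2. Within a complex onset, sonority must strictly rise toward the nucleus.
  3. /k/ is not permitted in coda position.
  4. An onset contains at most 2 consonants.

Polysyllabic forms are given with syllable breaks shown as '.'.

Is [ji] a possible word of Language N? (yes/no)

[ji] — σ1 onset /j/, coda /∅/ ok → well-formed

yes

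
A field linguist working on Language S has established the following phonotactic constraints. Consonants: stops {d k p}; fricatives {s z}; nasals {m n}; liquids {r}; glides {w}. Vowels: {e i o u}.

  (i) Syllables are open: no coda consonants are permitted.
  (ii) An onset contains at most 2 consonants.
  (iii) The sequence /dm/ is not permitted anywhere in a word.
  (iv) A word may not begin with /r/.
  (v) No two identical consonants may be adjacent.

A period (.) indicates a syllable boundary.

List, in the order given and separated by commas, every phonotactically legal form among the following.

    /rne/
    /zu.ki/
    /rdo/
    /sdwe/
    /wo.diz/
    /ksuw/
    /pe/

/rne/ — violates constraint (iv): word begins with /r/ → phonotactically illegal
/zu.ki/ — σ1 onset /z/, coda /∅/ ok; σ2 onset /k/, coda /∅/ ok → phonotactically legal
/rdo/ — violates constraint (iv): word begins with /r/ → phonotactically illegal
/sdwe/ — violates constraint (ii): syllable 1 onset /sdw/ has 3 consonants (> 2) → phonotactically illegal
/wo.diz/ — violates constraint (i): syllable 2 coda /z/ has 1 consonant (> 0) → phonotactically illegal
/ksuw/ — violates constraint (i): syllable 1 coda /w/ has 1 consonant (> 0) → phonotactically illegal
/pe/ — σ1 onset /p/, coda /∅/ ok → phonotactically legal

/zu.ki/, /pe/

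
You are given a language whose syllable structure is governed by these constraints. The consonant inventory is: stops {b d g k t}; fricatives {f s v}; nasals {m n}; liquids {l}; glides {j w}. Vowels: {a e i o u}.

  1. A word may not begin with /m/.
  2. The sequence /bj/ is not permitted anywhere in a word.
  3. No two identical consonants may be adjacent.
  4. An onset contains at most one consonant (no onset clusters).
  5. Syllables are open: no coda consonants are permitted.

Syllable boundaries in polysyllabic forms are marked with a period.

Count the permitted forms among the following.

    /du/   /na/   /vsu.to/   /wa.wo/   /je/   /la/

5

/du/ — σ1 onset /d/, coda /∅/ ok → permitted
/na/ — σ1 onset /n/, coda /∅/ ok → permitted
/vsu.to/ — violates constraint 4: syllable 1 onset /vs/ has 2 consonants (> 1) → not permitted
/wa.wo/ — σ1 onset /w/, coda /∅/ ok; σ2 onset /w/, coda /∅/ ok → permitted
/je/ — σ1 onset /j/, coda /∅/ ok → permitted
/la/ — σ1 onset /l/, coda /∅/ ok → permitted
Permitted: /du/, /na/, /wa.wo/, /je/, /la/ → 5.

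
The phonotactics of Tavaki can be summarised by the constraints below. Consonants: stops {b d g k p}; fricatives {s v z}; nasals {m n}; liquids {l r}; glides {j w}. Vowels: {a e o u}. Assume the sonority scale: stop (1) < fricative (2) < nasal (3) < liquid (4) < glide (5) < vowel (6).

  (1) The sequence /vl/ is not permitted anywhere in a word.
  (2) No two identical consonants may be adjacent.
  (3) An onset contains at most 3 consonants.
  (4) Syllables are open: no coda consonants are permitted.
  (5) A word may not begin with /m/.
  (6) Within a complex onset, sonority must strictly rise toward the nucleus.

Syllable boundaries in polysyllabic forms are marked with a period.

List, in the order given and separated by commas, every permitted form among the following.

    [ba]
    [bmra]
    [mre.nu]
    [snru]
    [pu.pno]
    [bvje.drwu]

[ba] — σ1 onset /b/, coda /∅/ ok → permitted
[bmra] — σ1 onset /bmr/ (1→3→4 rises), coda /∅/ ok → permitted
[mre.nu] — violates constraint 5: word begins with /m/ → not permitted
[snru] — σ1 onset /snr/ (2→3→4 rises), coda /∅/ ok → permitted
[pu.pno] — σ1 onset /p/, coda /∅/ ok; σ2 onset /pn/ (1→3 rises), coda /∅/ ok → permitted
[bvje.drwu] — σ1 onset /bvj/ (1→2→5 rises), coda /∅/ ok; σ2 onset /drw/ (1→4→5 rises), coda /∅/ ok → permitted

[ba], [bmra], [snru], [pu.pno], [bvje.drwu]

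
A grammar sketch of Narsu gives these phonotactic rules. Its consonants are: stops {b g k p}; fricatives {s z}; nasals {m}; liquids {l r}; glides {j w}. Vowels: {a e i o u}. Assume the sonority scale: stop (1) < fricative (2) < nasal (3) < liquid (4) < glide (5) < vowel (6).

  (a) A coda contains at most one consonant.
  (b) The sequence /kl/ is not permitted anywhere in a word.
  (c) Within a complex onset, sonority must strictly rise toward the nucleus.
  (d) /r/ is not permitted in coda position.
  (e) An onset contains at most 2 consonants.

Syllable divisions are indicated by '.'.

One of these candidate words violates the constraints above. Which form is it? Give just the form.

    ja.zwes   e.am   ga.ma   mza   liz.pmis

mza

ja.zwes — σ1 onset /j/, coda /∅/ ok; σ2 onset /zw/ (2→5 rises), coda /s/ ok → well-formed
e.am — σ1 onset /∅/, coda /∅/ ok; σ2 onset /∅/, coda /m/ ok → well-formed
ga.ma — σ1 onset /g/, coda /∅/ ok; σ2 onset /m/, coda /∅/ ok → well-formed
mza — violates constraint (c): syllable 1 onset /mz/: /m/ (nasal, 3) → /z/ (fricative, 2) does not rise → ill-formed
liz.pmis — σ1 onset /l/, coda /z/ ok; σ2 onset /pm/ (1→3 rises), coda /s/ ok → well-formed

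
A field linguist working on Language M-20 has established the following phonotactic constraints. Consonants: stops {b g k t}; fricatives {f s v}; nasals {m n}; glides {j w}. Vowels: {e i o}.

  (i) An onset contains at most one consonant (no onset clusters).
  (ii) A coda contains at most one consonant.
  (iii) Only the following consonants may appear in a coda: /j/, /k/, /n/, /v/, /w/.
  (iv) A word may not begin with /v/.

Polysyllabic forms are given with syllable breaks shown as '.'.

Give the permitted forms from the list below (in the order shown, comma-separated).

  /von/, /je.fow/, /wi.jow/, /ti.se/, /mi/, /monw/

/je.fow/, /wi.jow/, /ti.se/, /mi/

/von/ — violates constraint (iv): word begins with /v/ → not permitted
/je.fow/ — σ1 onset /j/, coda /∅/ ok; σ2 onset /f/, coda /w/ ok → permitted
/wi.jow/ — σ1 onset /w/, coda /∅/ ok; σ2 onset /j/, coda /w/ ok → permitted
/ti.se/ — σ1 onset /t/, coda /∅/ ok; σ2 onset /s/, coda /∅/ ok → permitted
/mi/ — σ1 onset /m/, coda /∅/ ok → permitted
/monw/ — violates constraint (ii): syllable 1 coda /nw/ has 2 consonants (> 1) → not permitted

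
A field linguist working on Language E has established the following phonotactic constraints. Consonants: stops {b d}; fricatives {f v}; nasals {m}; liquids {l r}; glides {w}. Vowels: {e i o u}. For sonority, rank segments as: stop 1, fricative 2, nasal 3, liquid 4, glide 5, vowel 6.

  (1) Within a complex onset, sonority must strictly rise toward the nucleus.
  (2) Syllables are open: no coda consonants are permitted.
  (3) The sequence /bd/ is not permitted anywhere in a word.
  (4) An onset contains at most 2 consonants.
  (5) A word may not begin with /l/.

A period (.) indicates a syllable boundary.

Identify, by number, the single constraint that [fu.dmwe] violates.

4

[fu.dmwe]: syllable 2 onset /dmw/ has 3 consonants (> 2).
This is a violation of constraint 4: "An onset contains at most 2 consonants."
The remaining constraints (1, 2, 3, 5) are satisfied.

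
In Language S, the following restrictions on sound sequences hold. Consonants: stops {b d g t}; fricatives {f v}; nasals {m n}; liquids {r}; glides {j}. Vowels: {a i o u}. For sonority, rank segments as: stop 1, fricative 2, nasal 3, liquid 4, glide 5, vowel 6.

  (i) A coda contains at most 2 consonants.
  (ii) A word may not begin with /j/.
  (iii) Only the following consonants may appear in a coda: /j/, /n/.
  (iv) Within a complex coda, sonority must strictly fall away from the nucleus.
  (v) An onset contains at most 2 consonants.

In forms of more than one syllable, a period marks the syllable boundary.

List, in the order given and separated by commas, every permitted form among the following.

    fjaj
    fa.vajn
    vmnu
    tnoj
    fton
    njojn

fjaj, fa.vajn, tnoj, fton, njojn

fjaj — σ1 onset /fj/ (2C), coda /j/ ok → permitted
fa.vajn — σ1 onset /f/, coda /∅/ ok; σ2 onset /v/, coda /jn/ (5→3 falls) ok → permitted
vmnu — violates constraint (v): syllable 1 onset /vmn/ has 3 consonants (> 2) → not permitted
tnoj — σ1 onset /tn/ (2C), coda /j/ ok → permitted
fton — σ1 onset /ft/ (2C), coda /n/ ok → permitted
njojn — σ1 onset /nj/ (2C), coda /jn/ (5→3 falls) ok → permitted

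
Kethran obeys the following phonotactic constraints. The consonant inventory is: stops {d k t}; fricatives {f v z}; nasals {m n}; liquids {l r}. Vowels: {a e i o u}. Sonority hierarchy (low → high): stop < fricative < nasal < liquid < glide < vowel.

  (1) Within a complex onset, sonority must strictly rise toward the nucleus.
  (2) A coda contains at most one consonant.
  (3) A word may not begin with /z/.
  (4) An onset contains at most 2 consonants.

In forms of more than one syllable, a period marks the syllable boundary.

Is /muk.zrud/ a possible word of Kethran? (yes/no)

yes

/muk.zrud/ — σ1 onset /m/, coda /k/ ok; σ2 onset /zr/ (2→4 rises), coda /d/ ok → well-formed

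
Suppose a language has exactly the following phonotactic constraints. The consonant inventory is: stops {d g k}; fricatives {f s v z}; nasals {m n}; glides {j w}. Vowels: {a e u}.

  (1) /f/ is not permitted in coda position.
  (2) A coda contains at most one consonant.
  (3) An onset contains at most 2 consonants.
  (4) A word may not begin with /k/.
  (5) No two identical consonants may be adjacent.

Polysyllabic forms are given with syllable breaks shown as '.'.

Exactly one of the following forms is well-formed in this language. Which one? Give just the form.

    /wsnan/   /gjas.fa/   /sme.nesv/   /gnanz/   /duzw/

/wsnan/ — violates constraint 3: syllable 1 onset /wsn/ has 3 consonants (> 2) → ill-formed
/gjas.fa/ — σ1 onset /gj/ (2C), coda /s/ ok; σ2 onset /f/, coda /∅/ ok → well-formed
/sme.nesv/ — violates constraint 2: syllable 2 coda /sv/ has 2 consonants (> 1) → ill-formed
/gnanz/ — violates constraint 2: syllable 1 coda /nz/ has 2 consonants (> 1) → ill-formed
/duzw/ — violates constraint 2: syllable 1 coda /zw/ has 2 consonants (> 1) → ill-formed

/gjas.fa/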